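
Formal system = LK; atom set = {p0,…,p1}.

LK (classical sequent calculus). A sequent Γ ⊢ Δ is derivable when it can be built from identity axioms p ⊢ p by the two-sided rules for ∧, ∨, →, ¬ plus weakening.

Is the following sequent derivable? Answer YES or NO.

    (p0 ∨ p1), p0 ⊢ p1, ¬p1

Proof tree:
[WL] (p0 ∨ p1), p0 ⊢ p1, ¬p1
  [∨L] (p0 ∨ p1) ⊢ p1, ¬p1
    [WL] p0 ⊢ p1, ¬p1
      [¬R]  ⊢ p1, ¬p1
        [Ax] p1 ⊢ p1
    [Ax] p1 ⊢ p1

Result: YES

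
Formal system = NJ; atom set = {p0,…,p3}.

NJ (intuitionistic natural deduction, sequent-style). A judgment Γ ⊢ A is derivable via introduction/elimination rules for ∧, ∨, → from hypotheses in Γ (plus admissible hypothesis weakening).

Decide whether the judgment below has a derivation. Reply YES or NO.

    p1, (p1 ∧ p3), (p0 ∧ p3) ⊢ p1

Derivation (root first):
[Wk] p1, (p1 ∧ p3), (p0 ∧ p3) ⊢ p1
  [Wk] p1, (p1 ∧ p3) ⊢ p1
    [Ax] p1 ⊢ p1

Result: YES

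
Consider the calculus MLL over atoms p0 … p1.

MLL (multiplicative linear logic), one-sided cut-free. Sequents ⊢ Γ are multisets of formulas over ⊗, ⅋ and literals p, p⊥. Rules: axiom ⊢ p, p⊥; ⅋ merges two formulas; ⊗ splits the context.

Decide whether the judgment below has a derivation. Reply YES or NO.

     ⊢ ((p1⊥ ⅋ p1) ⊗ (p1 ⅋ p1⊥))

Proof tree:
[⊗]  ⊢ ((p1⊥ ⅋ p1) ⊗ (p1 ⅋ p1⊥))
  [⅋]  ⊢ (p1⊥ ⅋ p1)
    [Ax]  ⊢ p1, p1⊥
  [⅋]  ⊢ (p1 ⅋ p1⊥)
    [Ax]  ⊢ p1, p1⊥

Result: YES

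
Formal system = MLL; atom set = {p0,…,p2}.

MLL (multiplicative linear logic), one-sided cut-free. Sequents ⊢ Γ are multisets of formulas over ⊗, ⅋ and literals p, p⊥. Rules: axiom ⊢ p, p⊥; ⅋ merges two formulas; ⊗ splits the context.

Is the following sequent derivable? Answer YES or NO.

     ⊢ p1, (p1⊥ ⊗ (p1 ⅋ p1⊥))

Derivation trace:
[⊗]  ⊢ p1, (p1⊥ ⊗ (p1 ⅋ p1⊥))
  [Ax]  ⊢ p1, p1⊥
  [⅋]  ⊢ (p1 ⅋ p1⊥)
    [Ax]  ⊢ p1, p1⊥

Result: YES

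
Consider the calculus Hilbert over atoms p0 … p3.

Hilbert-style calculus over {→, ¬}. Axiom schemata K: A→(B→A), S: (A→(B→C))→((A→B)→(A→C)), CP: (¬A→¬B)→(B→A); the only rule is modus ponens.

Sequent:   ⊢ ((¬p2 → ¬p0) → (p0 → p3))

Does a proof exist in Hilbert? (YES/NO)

Search for a countermodel by truth-table:
  v=0000: Γ:[] Δ:[((¬p2 → ¬p0) → (p0 → p3))=T] refutes=False
  v=0001: Γ:[] Δ:[((¬p2 → ¬p0) → (p0 → p3))=T] refutes=False
  v=0010: Γ:[] Δ:[((¬p2 → ¬p0) → (p0 → p3))=T] refutes=False
  v=0011: Γ:[] Δ:[((¬p2 → ¬p0) → (p0 → p3))=T] refutes=False
  v=0100: Γ:[] Δ:[((¬p2 → ¬p0) → (p0 → p3))=T] refutes=False
  v=0101: Γ:[] Δ:[((¬p2 → ¬p0) → (p0 → p3))=T] refutes=False
  v=0110: Γ:[] Δ:[((¬p2 → ¬p0) → (p0 → p3))=T] refutes=False
  v=0111: Γ:[] Δ:[((¬p2 → ¬p0) → (p0 → p3))=T] refutes=False
  v=1000: Γ:[] Δ:[((¬p2 → ¬p0) → (p0 → p3))=T] refutes=False
  v=1001: Γ:[] Δ:[((¬p2 → ¬p0) → (p0 → p3))=T] refutes=False
  v=1010: Γ:[] Δ:[((¬p2 → ¬p0) → (p0 → p3))=F] refutes=True  ← countermodel

Result: NO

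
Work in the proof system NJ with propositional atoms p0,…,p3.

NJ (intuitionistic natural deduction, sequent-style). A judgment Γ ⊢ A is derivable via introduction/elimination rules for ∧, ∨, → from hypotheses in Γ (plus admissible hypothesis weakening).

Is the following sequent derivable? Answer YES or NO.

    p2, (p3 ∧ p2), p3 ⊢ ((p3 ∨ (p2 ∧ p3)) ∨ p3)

Derivation trace:
[∨I₁] p2, (p3 ∧ p2), p3 ⊢ ((p3 ∨ (p2 ∧ p3)) ∨ p3)
  [∨I₂] p2, (p3 ∧ p2), p3 ⊢ (p3 ∨ (p2 ∧ p3))
    [∧I] p2, (p3 ∧ p2), p3 ⊢ (p2 ∧ p3)
      [Wk] p2, (p3 ∧ p2) ⊢ p2
        [Ax] p2 ⊢ p2
      [Ax] p3 ⊢ p3

Result: YES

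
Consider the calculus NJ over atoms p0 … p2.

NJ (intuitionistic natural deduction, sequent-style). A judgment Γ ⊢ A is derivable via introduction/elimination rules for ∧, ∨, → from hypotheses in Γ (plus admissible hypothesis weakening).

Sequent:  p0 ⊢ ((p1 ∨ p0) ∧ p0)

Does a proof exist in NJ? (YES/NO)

Derivation (root first):
[∧I] p0 ⊢ ((p1 ∨ p0) ∧ p0)
  [∨I₂] p0 ⊢ (p1 ∨ p0)
    [Ax] p0 ⊢ p0
  [Ax] p0 ⊢ p0

Result: YES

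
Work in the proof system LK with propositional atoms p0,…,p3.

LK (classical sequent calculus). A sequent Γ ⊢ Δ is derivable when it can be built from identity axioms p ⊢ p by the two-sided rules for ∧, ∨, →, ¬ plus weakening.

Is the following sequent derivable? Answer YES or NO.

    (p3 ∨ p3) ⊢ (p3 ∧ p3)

Derivation trace:
[∨L] (p3 ∨ p3) ⊢ (p3 ∧ p3)
  [∧R] p3 ⊢ (p3 ∧ p3)
    [Ax] p3 ⊢ p3
    [Ax] p3 ⊢ p3
  [∧R] p3 ⊢ (p3 ∧ p3)
    [Ax] p3 ⊢ p3
    [Ax] p3 ⊢ p3

Result: YES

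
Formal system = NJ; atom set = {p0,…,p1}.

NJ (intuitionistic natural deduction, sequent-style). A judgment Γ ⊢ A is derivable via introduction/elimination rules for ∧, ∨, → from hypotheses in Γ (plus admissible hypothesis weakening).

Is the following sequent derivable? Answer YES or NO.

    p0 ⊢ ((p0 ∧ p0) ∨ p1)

Proof tree:
[∨I₁] p0 ⊢ ((p0 ∧ p0) ∨ p1)
  [∧I] p0 ⊢ (p0 ∧ p0)
    [Ax] p0 ⊢ p0
    [Ax] p0 ⊢ p0

Result: YES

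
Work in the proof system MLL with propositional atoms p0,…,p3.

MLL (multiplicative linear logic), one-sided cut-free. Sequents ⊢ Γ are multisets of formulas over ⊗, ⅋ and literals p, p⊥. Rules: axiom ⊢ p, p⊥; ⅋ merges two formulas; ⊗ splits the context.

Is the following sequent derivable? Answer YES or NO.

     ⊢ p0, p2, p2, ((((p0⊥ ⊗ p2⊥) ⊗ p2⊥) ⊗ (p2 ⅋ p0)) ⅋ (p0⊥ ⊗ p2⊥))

Proof tree:
[⅋]  ⊢ p0, p2, p2, ((((p0⊥ ⊗ p2⊥) ⊗ p2⊥) ⊗ (p2 ⅋ p0)) ⅋ (p0⊥ ⊗ p2⊥))
  [⊗]  ⊢ p0, p2, p2, (p0⊥ ⊗ p2⊥), (((p0⊥ ⊗ p2⊥) ⊗ p2⊥) ⊗ (p2 ⅋ p0))
    [⊗]  ⊢ p0, p2, p2, ((p0⊥ ⊗ p2⊥) ⊗ p2⊥)
      [⊗]  ⊢ p0, p2, (p0⊥ ⊗ p2⊥)
        [Ax]  ⊢ p0, p0⊥
        [Ax]  ⊢ p2, p2⊥
      [Ax]  ⊢ p2, p2⊥
    [⅋]  ⊢ (p0⊥ ⊗ p2⊥), (p2 ⅋ p0)
      [⊗]  ⊢ p0, p2, (p0⊥ ⊗ p2⊥)
        [Ax]  ⊢ p0, p0⊥
        [Ax]  ⊢ p2, p2⊥

Result: YES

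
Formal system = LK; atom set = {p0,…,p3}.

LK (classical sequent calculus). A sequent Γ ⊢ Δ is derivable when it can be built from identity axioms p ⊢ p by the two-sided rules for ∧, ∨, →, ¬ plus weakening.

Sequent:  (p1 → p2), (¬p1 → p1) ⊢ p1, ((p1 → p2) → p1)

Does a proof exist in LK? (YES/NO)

Proof tree:
[→L] (p1 → p2), (¬p1 → p1) ⊢ p1, ((p1 → p2) → p1)
  [¬R] (p1 → p2) ⊢ p1, ¬p1
    [→L] p1, (p1 → p2) ⊢ p1
      [Ax] p1 ⊢ p1
      [WL] p1, p2 ⊢ p1
        [Ax] p1 ⊢ p1
  [→R] p1 ⊢ ((p1 → p2) → p1)
    [→L] p1, (p1 → p2) ⊢ p1
      [Ax] p1 ⊢ p1
      [WL] p1, p2 ⊢ p1
        [Ax] p1 ⊢ p1

Result: YES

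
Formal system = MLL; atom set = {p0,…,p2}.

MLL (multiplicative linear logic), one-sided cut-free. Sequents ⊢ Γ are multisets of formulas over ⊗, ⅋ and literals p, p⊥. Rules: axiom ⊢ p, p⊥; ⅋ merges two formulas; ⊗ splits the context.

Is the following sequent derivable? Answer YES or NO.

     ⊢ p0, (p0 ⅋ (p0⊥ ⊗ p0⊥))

Derivation trace:
[⅋]  ⊢ p0, (p0 ⅋ (p0⊥ ⊗ p0⊥))
  [⊗]  ⊢ p0, p0, (p0⊥ ⊗ p0⊥)
    [Ax]  ⊢ p0, p0⊥
    [Ax]  ⊢ p0, p0⊥

Result: YES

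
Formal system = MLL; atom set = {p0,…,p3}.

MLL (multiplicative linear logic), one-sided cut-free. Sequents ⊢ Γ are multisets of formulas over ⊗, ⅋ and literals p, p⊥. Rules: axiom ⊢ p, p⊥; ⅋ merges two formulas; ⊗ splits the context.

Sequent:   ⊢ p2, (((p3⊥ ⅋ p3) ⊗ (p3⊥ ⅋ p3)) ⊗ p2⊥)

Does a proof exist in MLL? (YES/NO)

Derivation trace:
[⊗]  ⊢ p2, (((p3⊥ ⅋ p3) ⊗ (p3⊥ ⅋ p3)) ⊗ p2⊥)
  [⊗]  ⊢ ((p3⊥ ⅋ p3) ⊗ (p3⊥ ⅋ p3))
    [⅋]  ⊢ (p3⊥ ⅋ p3)
      [Ax]  ⊢ p3, p3⊥
    [⅋]  ⊢ (p3⊥ ⅋ p3)
      [Ax]  ⊢ p3, p3⊥
  [Ax]  ⊢ p2, p2⊥

Result: YES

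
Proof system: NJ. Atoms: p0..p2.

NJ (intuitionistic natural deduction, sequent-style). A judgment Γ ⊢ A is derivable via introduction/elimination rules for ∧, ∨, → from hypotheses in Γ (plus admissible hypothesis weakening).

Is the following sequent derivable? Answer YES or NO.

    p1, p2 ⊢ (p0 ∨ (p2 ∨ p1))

Derivation trace:
[∨I₂] p1, p2 ⊢ (p0 ∨ (p2 ∨ p1))
  [∨I₂] p1, p2 ⊢ (p2 ∨ p1)
    [Wk] p1, p2 ⊢ p1
      [Ax] p1 ⊢ p1

Result: YES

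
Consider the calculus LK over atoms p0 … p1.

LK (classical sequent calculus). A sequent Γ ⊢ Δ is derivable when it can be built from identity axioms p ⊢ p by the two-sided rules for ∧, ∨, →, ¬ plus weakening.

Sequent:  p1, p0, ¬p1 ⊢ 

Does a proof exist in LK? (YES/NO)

Derivation trace:
[¬L] p1, p0, ¬p1 ⊢ 
  [WL] p1, p0 ⊢ p1
    [Ax] p1 ⊢ p1

Result: YES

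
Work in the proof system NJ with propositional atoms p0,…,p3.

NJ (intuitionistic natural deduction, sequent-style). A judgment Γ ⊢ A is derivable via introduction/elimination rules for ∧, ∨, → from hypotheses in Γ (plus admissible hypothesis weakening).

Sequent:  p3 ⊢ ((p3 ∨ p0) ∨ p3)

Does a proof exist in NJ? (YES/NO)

Derivation (root first):
[∨I₁] p3 ⊢ ((p3 ∨ p0) ∨ p3)
  [∨I₁] p3 ⊢ (p3 ∨ p0)
    [Ax] p3 ⊢ p3

Result: YES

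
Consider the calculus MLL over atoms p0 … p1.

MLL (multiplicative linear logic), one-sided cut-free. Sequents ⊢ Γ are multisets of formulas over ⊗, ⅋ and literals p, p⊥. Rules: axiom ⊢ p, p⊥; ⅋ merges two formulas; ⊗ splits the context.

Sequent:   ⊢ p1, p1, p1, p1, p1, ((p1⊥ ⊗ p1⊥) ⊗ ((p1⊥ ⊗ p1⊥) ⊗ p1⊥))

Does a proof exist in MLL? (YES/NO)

Proof tree:
[⊗]  ⊢ p1, p1, p1, p1, p1, ((p1⊥ ⊗ p1⊥) ⊗ ((p1⊥ ⊗ p1⊥) ⊗ p1⊥))
  [⊗]  ⊢ p1, p1, (p1⊥ ⊗ p1⊥)
    [Ax]  ⊢ p1, p1⊥
    [Ax]  ⊢ p1, p1⊥
  [⊗]  ⊢ p1, p1, p1, ((p1⊥ ⊗ p1⊥) ⊗ p1⊥)
    [⊗]  ⊢ p1, p1, (p1⊥ ⊗ p1⊥)
      [Ax]  ⊢ p1, p1⊥
      [Ax]  ⊢ p1, p1⊥
    [Ax]  ⊢ p1, p1⊥

Result: YES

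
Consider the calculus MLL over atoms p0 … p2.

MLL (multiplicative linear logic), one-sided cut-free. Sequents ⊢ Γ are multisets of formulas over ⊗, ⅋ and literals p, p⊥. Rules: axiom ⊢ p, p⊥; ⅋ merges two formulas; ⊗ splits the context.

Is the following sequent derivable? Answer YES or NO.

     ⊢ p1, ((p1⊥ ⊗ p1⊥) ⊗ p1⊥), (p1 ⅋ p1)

Proof tree:
[⅋]  ⊢ p1, ((p1⊥ ⊗ p1⊥) ⊗ p1⊥), (p1 ⅋ p1)
  [⊗]  ⊢ p1, p1, p1, ((p1⊥ ⊗ p1⊥) ⊗ p1⊥)
    [⊗]  ⊢ p1, p1, (p1⊥ ⊗ p1⊥)
      [Ax]  ⊢ p1, p1⊥
      [Ax]  ⊢ p1, p1⊥
    [Ax]  ⊢ p1, p1⊥

Result: YES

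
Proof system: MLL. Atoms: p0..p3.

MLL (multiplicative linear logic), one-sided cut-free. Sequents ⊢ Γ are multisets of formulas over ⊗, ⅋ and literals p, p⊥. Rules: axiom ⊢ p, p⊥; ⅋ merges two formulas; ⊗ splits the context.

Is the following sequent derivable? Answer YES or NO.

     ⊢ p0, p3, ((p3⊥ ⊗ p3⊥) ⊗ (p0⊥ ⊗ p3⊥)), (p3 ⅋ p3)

Proof tree:
[⅋]  ⊢ p0, p3, ((p3⊥ ⊗ p3⊥) ⊗ (p0⊥ ⊗ p3⊥)), (p3 ⅋ p3)
  [⊗]  ⊢ p3, p3, p0, p3, ((p3⊥ ⊗ p3⊥) ⊗ (p0⊥ ⊗ p3⊥))
    [⊗]  ⊢ p3, p3, (p3⊥ ⊗ p3⊥)
      [Ax]  ⊢ p3, p3⊥
      [Ax]  ⊢ p3, p3⊥
    [⊗]  ⊢ p0, p3, (p0⊥ ⊗ p3⊥)
      [Ax]  ⊢ p0, p0⊥
      [Ax]  ⊢ p3, p3⊥

Result: YES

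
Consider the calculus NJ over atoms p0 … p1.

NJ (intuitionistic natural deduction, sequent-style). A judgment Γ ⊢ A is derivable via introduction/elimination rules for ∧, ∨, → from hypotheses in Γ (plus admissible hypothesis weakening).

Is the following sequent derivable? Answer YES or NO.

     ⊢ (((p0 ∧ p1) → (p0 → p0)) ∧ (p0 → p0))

Derivation trace:
[∧I]  ⊢ (((p0 ∧ p1) → (p0 → p0)) ∧ (p0 → p0))
  [→I]  ⊢ ((p0 ∧ p1) → (p0 → p0))
    [Wk] (p0 ∧ p1) ⊢ (p0 → p0)
      [→I]  ⊢ (p0 → p0)
        [Ax] p0 ⊢ p0
  [→I]  ⊢ (p0 → p0)
    [Ax] p0 ⊢ p0

Result: YES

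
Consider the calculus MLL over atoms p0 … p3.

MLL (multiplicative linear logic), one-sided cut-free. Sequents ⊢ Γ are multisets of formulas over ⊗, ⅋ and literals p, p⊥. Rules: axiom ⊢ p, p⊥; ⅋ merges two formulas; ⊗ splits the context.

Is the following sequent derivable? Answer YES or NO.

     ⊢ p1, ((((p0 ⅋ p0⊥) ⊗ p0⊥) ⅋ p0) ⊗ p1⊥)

Derivation (root first):
[⊗]  ⊢ p1, ((((p0 ⅋ p0⊥) ⊗ p0⊥) ⅋ p0) ⊗ p1⊥)
  [⅋]  ⊢ (((p0 ⅋ p0⊥) ⊗ p0⊥) ⅋ p0)
    [⊗]  ⊢ p0, ((p0 ⅋ p0⊥) ⊗ p0⊥)
      [⅋]  ⊢ (p0 ⅋ p0⊥)
        [Ax]  ⊢ p0, p0⊥
      [Ax]  ⊢ p0, p0⊥
  [Ax]  ⊢ p1, p1⊥

Result: YES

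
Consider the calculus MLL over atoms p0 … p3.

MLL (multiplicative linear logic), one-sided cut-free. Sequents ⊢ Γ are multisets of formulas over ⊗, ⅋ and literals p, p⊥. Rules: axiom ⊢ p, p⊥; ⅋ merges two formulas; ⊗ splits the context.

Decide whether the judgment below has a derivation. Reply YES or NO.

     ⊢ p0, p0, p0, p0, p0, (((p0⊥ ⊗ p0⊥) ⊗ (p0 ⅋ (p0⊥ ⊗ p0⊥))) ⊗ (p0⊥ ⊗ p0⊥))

Derivation (root first):
[⊗]  ⊢ p0, p0, p0, p0, p0, (((p0⊥ ⊗ p0⊥) ⊗ (p0 ⅋ (p0⊥ ⊗ p0⊥))) ⊗ (p0⊥ ⊗ p0⊥))
  [⊗]  ⊢ p0, p0, p0, ((p0⊥ ⊗ p0⊥) ⊗ (p0 ⅋ (p0⊥ ⊗ p0⊥)))
    [⊗]  ⊢ p0, p0, (p0⊥ ⊗ p0⊥)
      [Ax]  ⊢ p0, p0⊥
      [Ax]  ⊢ p0, p0⊥
    [⅋]  ⊢ p0, (p0 ⅋ (p0⊥ ⊗ p0⊥))
      [⊗]  ⊢ p0, p0, (p0⊥ ⊗ p0⊥)
        [Ax]  ⊢ p0, p0⊥
        [Ax]  ⊢ p0, p0⊥
  [⊗]  ⊢ p0, p0, (p0⊥ ⊗ p0⊥)
    [Ax]  ⊢ p0, p0⊥
    [Ax]  ⊢ p0, p0⊥

Result: YES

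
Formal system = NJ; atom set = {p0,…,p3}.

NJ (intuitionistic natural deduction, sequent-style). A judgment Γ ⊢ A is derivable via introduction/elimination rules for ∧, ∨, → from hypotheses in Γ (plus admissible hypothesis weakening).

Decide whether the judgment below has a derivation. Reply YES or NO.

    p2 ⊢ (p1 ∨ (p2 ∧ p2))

Derivation trace:
[∨I₂] p2 ⊢ (p1 ∨ (p2 ∧ p2))
  [∧I] p2 ⊢ (p2 ∧ p2)
    [Ax] p2 ⊢ p2
    [Ax] p2 ⊢ p2

Result: YES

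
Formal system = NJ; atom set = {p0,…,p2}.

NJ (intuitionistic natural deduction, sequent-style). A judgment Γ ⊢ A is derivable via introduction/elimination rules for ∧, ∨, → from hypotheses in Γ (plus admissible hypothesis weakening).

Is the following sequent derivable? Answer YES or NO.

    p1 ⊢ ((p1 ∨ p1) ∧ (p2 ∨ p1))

Proof tree:
[∧I] p1 ⊢ ((p1 ∨ p1) ∧ (p2 ∨ p1))
  [∨I₁] p1 ⊢ (p1 ∨ p1)
    [Ax] p1 ⊢ p1
  [∨I₂] p1 ⊢ (p2 ∨ p1)
    [Ax] p1 ⊢ p1

Result: YES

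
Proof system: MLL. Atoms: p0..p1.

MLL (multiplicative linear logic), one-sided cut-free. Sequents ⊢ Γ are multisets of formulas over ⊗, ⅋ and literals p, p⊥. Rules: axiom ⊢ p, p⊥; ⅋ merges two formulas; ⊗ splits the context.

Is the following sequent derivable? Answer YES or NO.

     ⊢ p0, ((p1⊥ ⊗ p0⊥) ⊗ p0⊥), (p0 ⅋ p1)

Derivation trace:
[⅋]  ⊢ p0, ((p1⊥ ⊗ p0⊥) ⊗ p0⊥), (p0 ⅋ p1)
  [⊗]  ⊢ p1, p0, p0, ((p1⊥ ⊗ p0⊥) ⊗ p0⊥)
    [⊗]  ⊢ p1, p0, (p1⊥ ⊗ p0⊥)
      [Ax]  ⊢ p1, p1⊥
      [Ax]  ⊢ p0, p0⊥
    [Ax]  ⊢ p0, p0⊥

Result: YES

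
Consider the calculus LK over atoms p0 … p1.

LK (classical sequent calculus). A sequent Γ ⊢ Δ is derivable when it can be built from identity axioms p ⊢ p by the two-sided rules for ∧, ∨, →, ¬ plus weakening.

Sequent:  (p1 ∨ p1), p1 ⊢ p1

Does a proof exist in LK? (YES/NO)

Derivation trace:
[WL] (p1 ∨ p1), p1 ⊢ p1
  [∨L] (p1 ∨ p1) ⊢ p1
    [Ax] p1 ⊢ p1
    [Ax] p1 ⊢ p1

Result: YES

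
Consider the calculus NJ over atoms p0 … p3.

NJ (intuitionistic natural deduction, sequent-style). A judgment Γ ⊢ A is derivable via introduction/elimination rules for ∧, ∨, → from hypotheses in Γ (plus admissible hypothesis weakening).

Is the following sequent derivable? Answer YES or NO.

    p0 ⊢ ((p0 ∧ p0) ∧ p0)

Proof tree:
[∧I] p0 ⊢ ((p0 ∧ p0) ∧ p0)
  [∧I] p0 ⊢ (p0 ∧ p0)
    [Ax] p0 ⊢ p0
    [Ax] p0 ⊢ p0
  [Ax] p0 ⊢ p0

Result: YES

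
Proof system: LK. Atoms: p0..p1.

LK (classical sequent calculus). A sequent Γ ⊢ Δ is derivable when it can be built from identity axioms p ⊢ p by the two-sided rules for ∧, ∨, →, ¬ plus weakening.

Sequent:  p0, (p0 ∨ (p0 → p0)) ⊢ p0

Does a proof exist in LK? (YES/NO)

Proof tree:
[∨L] p0, (p0 ∨ (p0 → p0)) ⊢ p0
  [Ax] p0 ⊢ p0
  [→L] p0, (p0 → p0) ⊢ p0
    [Ax] p0 ⊢ p0
    [Ax] p0 ⊢ p0

Result: YES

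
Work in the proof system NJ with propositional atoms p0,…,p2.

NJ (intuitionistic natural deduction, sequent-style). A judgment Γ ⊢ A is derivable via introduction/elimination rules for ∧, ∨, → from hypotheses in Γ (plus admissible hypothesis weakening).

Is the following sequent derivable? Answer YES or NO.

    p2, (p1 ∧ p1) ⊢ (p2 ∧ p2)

Derivation (root first):
[∧I] p2, (p1 ∧ p1) ⊢ (p2 ∧ p2)
  [Wk] p2, (p1 ∧ p1) ⊢ p2
    [Ax] p2 ⊢ p2
  [Ax] p2 ⊢ p2

Result: YES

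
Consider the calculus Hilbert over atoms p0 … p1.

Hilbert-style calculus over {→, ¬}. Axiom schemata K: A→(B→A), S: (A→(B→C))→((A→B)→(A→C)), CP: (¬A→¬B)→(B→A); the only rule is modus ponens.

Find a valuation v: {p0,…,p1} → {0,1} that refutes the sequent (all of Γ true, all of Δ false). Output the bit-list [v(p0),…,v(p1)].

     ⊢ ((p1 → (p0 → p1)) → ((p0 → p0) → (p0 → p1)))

Truth-table refutation:
  v=00: Γ:[] Δ:[((p1 → (p0 → p1)) → ((p0 → p0) → (p0 → p1)))=T] refutes=False
  v=01: Γ:[] Δ:[((p1 → (p0 → p1)) → ((p0 → p0) → (p0 → p1)))=T] refutes=False
  v=10: Γ:[] Δ:[((p1 → (p0 → p1)) → ((p0 → p0) → (p0 → p1)))=F] refutes=True  ← countermodel

Result: [1, 0]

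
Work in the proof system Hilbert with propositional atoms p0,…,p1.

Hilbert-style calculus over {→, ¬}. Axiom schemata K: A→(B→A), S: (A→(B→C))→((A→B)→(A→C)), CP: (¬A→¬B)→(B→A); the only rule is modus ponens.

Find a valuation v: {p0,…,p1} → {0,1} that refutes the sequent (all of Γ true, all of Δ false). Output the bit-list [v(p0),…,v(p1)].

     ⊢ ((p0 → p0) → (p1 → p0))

Enumerate valuations to refute Γ ⊢ Δ:
  v=00: Γ:[] Δ:[((p0 → p0) → (p1 → p0))=T] refutes=False
  v=01: Γ:[] Δ:[((p0 → p0) → (p1 → p0))=F] refutes=True  ← countermodel

Result: [0, 1]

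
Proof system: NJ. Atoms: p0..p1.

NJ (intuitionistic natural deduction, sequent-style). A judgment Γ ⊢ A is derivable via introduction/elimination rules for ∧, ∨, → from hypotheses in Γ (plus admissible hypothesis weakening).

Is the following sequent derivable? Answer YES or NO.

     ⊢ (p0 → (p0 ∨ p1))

Derivation trace:
[→I]  ⊢ (p0 → (p0 ∨ p1))
  [∨I₁] p0 ⊢ (p0 ∨ p1)
    [Ax] p0 ⊢ p0

Result: YES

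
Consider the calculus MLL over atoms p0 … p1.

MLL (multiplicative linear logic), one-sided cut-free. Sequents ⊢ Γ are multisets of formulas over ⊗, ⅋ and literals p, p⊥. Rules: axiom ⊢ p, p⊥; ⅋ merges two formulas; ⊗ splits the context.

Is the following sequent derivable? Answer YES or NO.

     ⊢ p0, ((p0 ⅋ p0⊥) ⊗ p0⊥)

Derivation (root first):
[⊗]  ⊢ p0, ((p0 ⅋ p0⊥) ⊗ p0⊥)
  [⅋]  ⊢ (p0 ⅋ p0⊥)
    [Ax]  ⊢ p0, p0⊥
  [Ax]  ⊢ p0, p0⊥

Result: YES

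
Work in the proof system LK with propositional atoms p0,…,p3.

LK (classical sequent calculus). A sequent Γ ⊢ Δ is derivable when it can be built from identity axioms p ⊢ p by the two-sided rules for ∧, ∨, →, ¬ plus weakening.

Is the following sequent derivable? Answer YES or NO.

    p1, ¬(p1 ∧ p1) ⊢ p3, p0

Derivation (root first):
[WR] p1, ¬(p1 ∧ p1) ⊢ p3, p0
  [WR] p1, ¬(p1 ∧ p1) ⊢ p3
    [¬L] p1, ¬(p1 ∧ p1) ⊢ 
      [∧R] p1 ⊢ (p1 ∧ p1)
        [Ax] p1 ⊢ p1
        [Ax] p1 ⊢ p1

Result: YES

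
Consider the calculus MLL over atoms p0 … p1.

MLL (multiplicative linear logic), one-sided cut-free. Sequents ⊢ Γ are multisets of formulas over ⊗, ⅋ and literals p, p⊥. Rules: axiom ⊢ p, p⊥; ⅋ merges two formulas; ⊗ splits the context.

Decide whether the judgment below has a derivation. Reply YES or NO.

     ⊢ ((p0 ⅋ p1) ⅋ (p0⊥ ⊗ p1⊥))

Derivation trace:
[⅋]  ⊢ ((p0 ⅋ p1) ⅋ (p0⊥ ⊗ p1⊥))
  [⅋]  ⊢ (p0⊥ ⊗ p1⊥), (p0 ⅋ p1)
    [⊗]  ⊢ p0, p1, (p0⊥ ⊗ p1⊥)
      [Ax]  ⊢ p0, p0⊥
      [Ax]  ⊢ p1, p1⊥

Result: YES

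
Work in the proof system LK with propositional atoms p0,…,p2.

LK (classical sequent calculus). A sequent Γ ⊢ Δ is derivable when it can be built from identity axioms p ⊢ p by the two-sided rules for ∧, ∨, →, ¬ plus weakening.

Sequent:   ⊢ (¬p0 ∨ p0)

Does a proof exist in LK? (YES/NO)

Derivation trace:
[∨R]  ⊢ (¬p0 ∨ p0)
  [¬R]  ⊢ p0, ¬p0
    [Ax] p0 ⊢ p0

Result: YES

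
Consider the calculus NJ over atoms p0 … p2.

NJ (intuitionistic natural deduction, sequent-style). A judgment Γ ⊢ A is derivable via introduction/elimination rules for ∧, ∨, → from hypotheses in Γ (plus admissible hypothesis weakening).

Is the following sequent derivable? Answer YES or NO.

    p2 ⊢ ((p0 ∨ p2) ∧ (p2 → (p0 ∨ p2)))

Derivation (root first):
[∧I] p2 ⊢ ((p0 ∨ p2) ∧ (p2 → (p0 ∨ p2)))
  [∨I₂] p2 ⊢ (p0 ∨ p2)
    [Ax] p2 ⊢ p2
  [→I]  ⊢ (p2 → (p0 ∨ p2))
    [∨I₂] p2 ⊢ (p0 ∨ p2)
      [Ax] p2 ⊢ p2

Result: YES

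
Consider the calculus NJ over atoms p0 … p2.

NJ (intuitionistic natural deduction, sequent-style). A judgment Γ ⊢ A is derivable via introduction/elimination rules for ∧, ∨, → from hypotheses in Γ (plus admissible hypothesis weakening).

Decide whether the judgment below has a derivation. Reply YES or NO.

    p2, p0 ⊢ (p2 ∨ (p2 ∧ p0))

Proof tree:
[∨I₂] p2, p0 ⊢ (p2 ∨ (p2 ∧ p0))
  [∧I] p2, p0 ⊢ (p2 ∧ p0)
    [Ax] p2 ⊢ p2
    [Ax] p0 ⊢ p0

Result: YES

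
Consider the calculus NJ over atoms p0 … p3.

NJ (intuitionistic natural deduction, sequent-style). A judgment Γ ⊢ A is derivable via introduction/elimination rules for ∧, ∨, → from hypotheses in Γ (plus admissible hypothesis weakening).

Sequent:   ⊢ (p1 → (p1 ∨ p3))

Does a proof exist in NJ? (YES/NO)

Derivation (root first):
[→I]  ⊢ (p1 → (p1 ∨ p3))
  [∨I₁] p1 ⊢ (p1 ∨ p3)
    [Ax] p1 ⊢ p1

Result: YES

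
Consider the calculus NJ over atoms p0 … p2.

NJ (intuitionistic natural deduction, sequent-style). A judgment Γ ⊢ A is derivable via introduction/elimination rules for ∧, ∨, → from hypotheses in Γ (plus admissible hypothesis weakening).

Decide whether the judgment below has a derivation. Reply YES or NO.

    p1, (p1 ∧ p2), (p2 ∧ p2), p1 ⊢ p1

Derivation trace:
[Wk] p1, (p1 ∧ p2), (p2 ∧ p2), p1 ⊢ p1
  [Wk] p1, (p1 ∧ p2), (p2 ∧ p2) ⊢ p1
    [Wk] p1, (p1 ∧ p2) ⊢ p1
      [Ax] p1 ⊢ p1

Result: YES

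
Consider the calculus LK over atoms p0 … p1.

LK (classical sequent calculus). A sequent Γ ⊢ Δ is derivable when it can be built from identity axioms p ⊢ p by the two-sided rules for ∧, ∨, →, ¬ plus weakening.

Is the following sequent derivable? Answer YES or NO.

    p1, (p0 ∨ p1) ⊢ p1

Derivation trace:
[∨L] p1, (p0 ∨ p1) ⊢ p1
  [WL] p1, p0 ⊢ p1
    [Ax] p1 ⊢ p1
  [Ax] p1 ⊢ p1

Result: YES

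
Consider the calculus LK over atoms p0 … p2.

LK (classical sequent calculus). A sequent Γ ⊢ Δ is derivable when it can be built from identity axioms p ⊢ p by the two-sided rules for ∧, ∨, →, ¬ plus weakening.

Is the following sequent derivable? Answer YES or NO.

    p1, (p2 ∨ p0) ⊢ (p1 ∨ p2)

Proof tree:
[∨R] p1, (p2 ∨ p0) ⊢ (p1 ∨ p2)
  [∨L] p1, (p2 ∨ p0) ⊢ p1, p2
    [Ax] p2 ⊢ p2
    [WL] p1, p0 ⊢ p1
      [Ax] p1 ⊢ p1

Result: YES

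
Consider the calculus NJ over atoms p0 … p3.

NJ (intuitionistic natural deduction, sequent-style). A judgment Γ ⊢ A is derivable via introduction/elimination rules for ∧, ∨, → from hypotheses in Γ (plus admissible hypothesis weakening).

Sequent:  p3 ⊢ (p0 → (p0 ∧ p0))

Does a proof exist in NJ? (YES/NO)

Proof tree:
[→I] p3 ⊢ (p0 → (p0 ∧ p0))
  [∧I] p3, p0 ⊢ (p0 ∧ p0)
    [Ax] p0 ⊢ p0
    [Wk] p0, p3 ⊢ p0
      [Ax] p0 ⊢ p0

Result: YES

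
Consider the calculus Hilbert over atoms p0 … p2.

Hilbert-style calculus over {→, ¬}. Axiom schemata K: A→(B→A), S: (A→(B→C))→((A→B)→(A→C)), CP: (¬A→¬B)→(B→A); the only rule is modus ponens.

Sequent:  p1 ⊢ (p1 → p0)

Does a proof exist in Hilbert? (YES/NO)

Enumerate valuations to refute Γ ⊢ Δ:
  v=000: Γ:[p1=F] Δ:[(p1 → p0)=T] refutes=False
  v=001: Γ:[p1=F] Δ:[(p1 → p0)=T] refutes=False
  v=010: Γ:[p1=T] Δ:[(p1 → p0)=F] refutes=True  ← countermodel

Result: NO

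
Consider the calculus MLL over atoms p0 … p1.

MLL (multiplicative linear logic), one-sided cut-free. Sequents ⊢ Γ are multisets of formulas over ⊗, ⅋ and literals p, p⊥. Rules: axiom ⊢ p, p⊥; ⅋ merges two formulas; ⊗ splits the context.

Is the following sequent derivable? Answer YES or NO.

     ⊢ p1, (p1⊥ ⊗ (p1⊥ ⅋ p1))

Proof tree:
[⊗]  ⊢ p1, (p1⊥ ⊗ (p1⊥ ⅋ p1))
  [Ax]  ⊢ p1, p1⊥
  [⅋]  ⊢ (p1⊥ ⅋ p1)
    [Ax]  ⊢ p1, p1⊥

Result: YES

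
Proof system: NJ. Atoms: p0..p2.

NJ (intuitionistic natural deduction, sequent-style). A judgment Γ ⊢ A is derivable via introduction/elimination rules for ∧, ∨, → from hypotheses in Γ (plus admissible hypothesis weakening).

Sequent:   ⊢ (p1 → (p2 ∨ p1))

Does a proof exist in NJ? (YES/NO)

Derivation (root first):
[→I]  ⊢ (p1 → (p2 ∨ p1))
  [∨I₂] p1 ⊢ (p2 ∨ p1)
    [Ax] p1 ⊢ p1

Result: YES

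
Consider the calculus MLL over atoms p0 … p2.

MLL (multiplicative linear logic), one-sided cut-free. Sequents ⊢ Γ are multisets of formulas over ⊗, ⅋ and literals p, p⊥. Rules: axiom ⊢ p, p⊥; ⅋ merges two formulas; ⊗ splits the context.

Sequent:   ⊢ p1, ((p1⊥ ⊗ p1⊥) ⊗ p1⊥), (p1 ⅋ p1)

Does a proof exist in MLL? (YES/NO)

Derivation (root first):
[⅋]  ⊢ p1, ((p1⊥ ⊗ p1⊥) ⊗ p1⊥), (p1 ⅋ p1)
  [⊗]  ⊢ p1, p1, p1, ((p1⊥ ⊗ p1⊥) ⊗ p1⊥)
    [⊗]  ⊢ p1, p1, (p1⊥ ⊗ p1⊥)
      [Ax]  ⊢ p1, p1⊥
      [Ax]  ⊢ p1, p1⊥
    [Ax]  ⊢ p1, p1⊥

Result: YES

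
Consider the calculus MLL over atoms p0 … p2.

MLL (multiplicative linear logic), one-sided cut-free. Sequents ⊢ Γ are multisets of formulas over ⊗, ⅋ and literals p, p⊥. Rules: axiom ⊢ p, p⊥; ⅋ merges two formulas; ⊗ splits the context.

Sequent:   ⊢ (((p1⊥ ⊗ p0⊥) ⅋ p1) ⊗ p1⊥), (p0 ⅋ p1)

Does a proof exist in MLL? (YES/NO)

Proof tree:
[⅋]  ⊢ (((p1⊥ ⊗ p0⊥) ⅋ p1) ⊗ p1⊥), (p0 ⅋ p1)
  [⊗]  ⊢ p0, p1, (((p1⊥ ⊗ p0⊥) ⅋ p1) ⊗ p1⊥)
    [⅋]  ⊢ p0, ((p1⊥ ⊗ p0⊥) ⅋ p1)
      [⊗]  ⊢ p1, p0, (p1⊥ ⊗ p0⊥)
        [Ax]  ⊢ p1, p1⊥
        [Ax]  ⊢ p0, p0⊥
    [Ax]  ⊢ p1, p1⊥

Result: YES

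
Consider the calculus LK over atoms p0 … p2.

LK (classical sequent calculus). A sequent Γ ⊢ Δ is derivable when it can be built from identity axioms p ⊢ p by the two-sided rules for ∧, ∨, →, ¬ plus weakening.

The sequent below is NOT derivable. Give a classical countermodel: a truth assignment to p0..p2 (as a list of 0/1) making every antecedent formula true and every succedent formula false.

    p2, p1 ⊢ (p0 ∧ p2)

Truth-table refutation:
  v=000: Γ:[p2=F, p1=F] Δ:[(p0 ∧ p2)=F] refutes=False
  v=001: Γ:[p2=T, p1=F] Δ:[(p0 ∧ p2)=F] refutes=False
  v=010: Γ:[p2=F, p1=T] Δ:[(p0 ∧ p2)=F] refutes=False
  v=011: Γ:[p2=T, p1=T] Δ:[(p0 ∧ p2)=F] refutes=True  ← countermodel

Result: [0, 1, 1]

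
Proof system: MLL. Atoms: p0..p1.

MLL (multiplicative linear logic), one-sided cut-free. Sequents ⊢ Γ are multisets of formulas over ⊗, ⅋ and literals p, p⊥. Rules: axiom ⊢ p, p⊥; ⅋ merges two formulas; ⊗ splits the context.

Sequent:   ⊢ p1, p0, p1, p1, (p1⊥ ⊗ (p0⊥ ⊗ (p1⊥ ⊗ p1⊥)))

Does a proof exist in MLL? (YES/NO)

Derivation trace:
[⊗]  ⊢ p1, p0, p1, p1, (p1⊥ ⊗ (p0⊥ ⊗ (p1⊥ ⊗ p1⊥)))
  [Ax]  ⊢ p1, p1⊥
  [⊗]  ⊢ p0, p1, p1, (p0⊥ ⊗ (p1⊥ ⊗ p1⊥))
    [Ax]  ⊢ p0, p0⊥
    [⊗]  ⊢ p1, p1, (p1⊥ ⊗ p1⊥)
      [Ax]  ⊢ p1, p1⊥
      [Ax]  ⊢ p1, p1⊥

Result: YES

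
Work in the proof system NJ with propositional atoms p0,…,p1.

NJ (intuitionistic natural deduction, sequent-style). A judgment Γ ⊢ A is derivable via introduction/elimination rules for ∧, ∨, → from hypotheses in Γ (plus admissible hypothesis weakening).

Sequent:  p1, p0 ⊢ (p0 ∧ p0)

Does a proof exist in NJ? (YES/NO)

Proof tree:
[∧I] p1, p0 ⊢ (p0 ∧ p0)
  [Ax] p0 ⊢ p0
  [Wk] p0, p1 ⊢ p0
    [Ax] p0 ⊢ p0

Result: YES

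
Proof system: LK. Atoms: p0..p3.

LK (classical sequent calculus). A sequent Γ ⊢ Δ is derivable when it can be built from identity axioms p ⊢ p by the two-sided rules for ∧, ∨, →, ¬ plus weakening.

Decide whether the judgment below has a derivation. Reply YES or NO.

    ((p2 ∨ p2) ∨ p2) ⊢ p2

Proof tree:
[∨L] ((p2 ∨ p2) ∨ p2) ⊢ p2
  [∨L] (p2 ∨ p2) ⊢ p2
    [Ax] p2 ⊢ p2
    [Ax] p2 ⊢ p2
  [Ax] p2 ⊢ p2

Result: YES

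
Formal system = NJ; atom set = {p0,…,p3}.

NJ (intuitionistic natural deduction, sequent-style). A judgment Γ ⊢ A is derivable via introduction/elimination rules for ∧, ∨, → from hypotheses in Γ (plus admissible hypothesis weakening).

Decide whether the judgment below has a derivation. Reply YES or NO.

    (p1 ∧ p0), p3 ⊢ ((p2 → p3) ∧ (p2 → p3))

Proof tree:
[∧I] (p1 ∧ p0), p3 ⊢ ((p2 → p3) ∧ (p2 → p3))
  [Wk] p3, (p1 ∧ p0) ⊢ (p2 → p3)
    [→I] p3 ⊢ (p2 → p3)
      [Wk] p3, p2 ⊢ p3
        [Ax] p3 ⊢ p3
  [→I] p3 ⊢ (p2 → p3)
    [Wk] p3, p2 ⊢ p3
      [Ax] p3 ⊢ p3

Result: YES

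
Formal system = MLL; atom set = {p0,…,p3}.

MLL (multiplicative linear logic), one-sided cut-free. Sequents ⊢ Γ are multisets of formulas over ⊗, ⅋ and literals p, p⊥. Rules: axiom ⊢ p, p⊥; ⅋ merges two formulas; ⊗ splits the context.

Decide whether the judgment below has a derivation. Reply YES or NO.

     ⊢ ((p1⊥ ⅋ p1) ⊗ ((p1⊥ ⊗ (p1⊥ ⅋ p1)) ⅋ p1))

Proof tree:
[⊗]  ⊢ ((p1⊥ ⅋ p1) ⊗ ((p1⊥ ⊗ (p1⊥ ⅋ p1)) ⅋ p1))
  [⅋]  ⊢ (p1⊥ ⅋ p1)
    [Ax]  ⊢ p1, p1⊥
  [⅋]  ⊢ ((p1⊥ ⊗ (p1⊥ ⅋ p1)) ⅋ p1)
    [⊗]  ⊢ p1, (p1⊥ ⊗ (p1⊥ ⅋ p1))
      [Ax]  ⊢ p1, p1⊥
      [⅋]  ⊢ (p1⊥ ⅋ p1)
        [Ax]  ⊢ p1, p1⊥

Result: YES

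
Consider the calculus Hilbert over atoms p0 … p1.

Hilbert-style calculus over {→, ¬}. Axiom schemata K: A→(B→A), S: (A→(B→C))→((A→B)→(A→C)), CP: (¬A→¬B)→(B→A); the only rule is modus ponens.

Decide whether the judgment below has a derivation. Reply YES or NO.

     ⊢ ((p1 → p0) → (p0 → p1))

Search for a countermodel by truth-table:
  v=00: Γ:[] Δ:[((p1 → p0) → (p0 → p1))=T] refutes=False
  v=01: Γ:[] Δ:[((p1 → p0) → (p0 → p1))=T] refutes=False
  v=10: Γ:[] Δ:[((p1 → p0) → (p0 → p1))=F] refutes=True  ← countermodel

Result: NO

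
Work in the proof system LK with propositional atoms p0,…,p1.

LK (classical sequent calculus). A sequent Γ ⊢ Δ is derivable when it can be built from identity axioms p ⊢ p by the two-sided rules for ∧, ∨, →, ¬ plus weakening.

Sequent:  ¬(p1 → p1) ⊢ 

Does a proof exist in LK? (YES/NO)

Derivation trace:
[¬L] ¬(p1 → p1) ⊢ 
  [→R]  ⊢ (p1 → p1)
    [Ax] p1 ⊢ p1

Result: YES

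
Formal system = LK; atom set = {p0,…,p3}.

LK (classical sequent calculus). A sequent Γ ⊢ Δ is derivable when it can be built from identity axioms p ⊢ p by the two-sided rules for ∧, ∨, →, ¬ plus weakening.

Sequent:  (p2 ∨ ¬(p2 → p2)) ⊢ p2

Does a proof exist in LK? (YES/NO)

Derivation (root first):
[∨L] (p2 ∨ ¬(p2 → p2)) ⊢ p2
  [Ax] p2 ⊢ p2
  [¬L] ¬(p2 → p2) ⊢ 
    [→R]  ⊢ (p2 → p2)
      [Ax] p2 ⊢ p2

Result: YES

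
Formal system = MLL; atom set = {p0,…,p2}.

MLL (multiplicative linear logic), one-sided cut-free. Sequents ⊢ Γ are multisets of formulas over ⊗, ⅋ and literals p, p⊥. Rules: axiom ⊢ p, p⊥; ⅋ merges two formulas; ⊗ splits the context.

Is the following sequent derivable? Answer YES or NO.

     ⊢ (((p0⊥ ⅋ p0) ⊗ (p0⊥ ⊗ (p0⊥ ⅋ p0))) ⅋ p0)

Proof tree:
[⅋]  ⊢ (((p0⊥ ⅋ p0) ⊗ (p0⊥ ⊗ (p0⊥ ⅋ p0))) ⅋ p0)
  [⊗]  ⊢ p0, ((p0⊥ ⅋ p0) ⊗ (p0⊥ ⊗ (p0⊥ ⅋ p0)))
    [⅋]  ⊢ (p0⊥ ⅋ p0)
      [Ax]  ⊢ p0, p0⊥
    [⊗]  ⊢ p0, (p0⊥ ⊗ (p0⊥ ⅋ p0))
      [Ax]  ⊢ p0, p0⊥
      [⅋]  ⊢ (p0⊥ ⅋ p0)
        [Ax]  ⊢ p0, p0⊥

Result: YES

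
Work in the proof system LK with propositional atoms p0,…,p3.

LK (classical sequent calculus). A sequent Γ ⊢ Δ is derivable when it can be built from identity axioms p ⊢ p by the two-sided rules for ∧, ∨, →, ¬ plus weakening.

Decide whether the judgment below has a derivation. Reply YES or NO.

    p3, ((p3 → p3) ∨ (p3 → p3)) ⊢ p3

Proof tree:
[∨L] p3, ((p3 → p3) ∨ (p3 → p3)) ⊢ p3
  [→L] p3, (p3 → p3) ⊢ p3
    [Ax] p3 ⊢ p3
    [Ax] p3 ⊢ p3
  [→L] p3, (p3 → p3) ⊢ p3
    [Ax] p3 ⊢ p3
    [Ax] p3 ⊢ p3

Result: YES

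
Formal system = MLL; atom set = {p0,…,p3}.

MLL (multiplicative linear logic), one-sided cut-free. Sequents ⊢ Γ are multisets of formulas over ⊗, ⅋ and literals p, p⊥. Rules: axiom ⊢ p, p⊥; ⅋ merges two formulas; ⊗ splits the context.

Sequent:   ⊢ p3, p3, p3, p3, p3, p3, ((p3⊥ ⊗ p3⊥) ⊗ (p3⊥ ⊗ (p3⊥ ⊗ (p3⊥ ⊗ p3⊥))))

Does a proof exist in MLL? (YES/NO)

Derivation (root first):
[⊗]  ⊢ p3, p3, p3, p3, p3, p3, ((p3⊥ ⊗ p3⊥) ⊗ (p3⊥ ⊗ (p3⊥ ⊗ (p3⊥ ⊗ p3⊥))))
  [⊗]  ⊢ p3, p3, (p3⊥ ⊗ p3⊥)
    [Ax]  ⊢ p3, p3⊥
    [Ax]  ⊢ p3, p3⊥
  [⊗]  ⊢ p3, p3, p3, p3, (p3⊥ ⊗ (p3⊥ ⊗ (p3⊥ ⊗ p3⊥)))
    [Ax]  ⊢ p3, p3⊥
    [⊗]  ⊢ p3, p3, p3, (p3⊥ ⊗ (p3⊥ ⊗ p3⊥))
      [Ax]  ⊢ p3, p3⊥
      [⊗]  ⊢ p3, p3, (p3⊥ ⊗ p3⊥)
        [Ax]  ⊢ p3, p3⊥
        [Ax]  ⊢ p3, p3⊥

Result: YES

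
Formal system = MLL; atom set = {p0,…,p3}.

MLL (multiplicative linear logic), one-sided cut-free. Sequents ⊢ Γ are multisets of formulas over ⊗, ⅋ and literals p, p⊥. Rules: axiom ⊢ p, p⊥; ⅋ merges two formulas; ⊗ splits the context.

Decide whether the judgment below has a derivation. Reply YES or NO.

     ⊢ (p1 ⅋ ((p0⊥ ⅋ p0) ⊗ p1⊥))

Proof tree:
[⅋]  ⊢ (p1 ⅋ ((p0⊥ ⅋ p0) ⊗ p1⊥))
  [⊗]  ⊢ p1, ((p0⊥ ⅋ p0) ⊗ p1⊥)
    [⅋]  ⊢ (p0⊥ ⅋ p0)
      [Ax]  ⊢ p0, p0⊥
    [Ax]  ⊢ p1, p1⊥

Result: YES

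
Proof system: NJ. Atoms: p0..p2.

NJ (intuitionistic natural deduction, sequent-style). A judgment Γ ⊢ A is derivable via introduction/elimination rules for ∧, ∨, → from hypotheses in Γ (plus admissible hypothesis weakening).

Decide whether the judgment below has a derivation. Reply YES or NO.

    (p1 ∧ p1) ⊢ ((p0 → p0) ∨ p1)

Derivation (root first):
[∨I₁] (p1 ∧ p1) ⊢ ((p0 → p0) ∨ p1)
  [Wk] (p1 ∧ p1) ⊢ (p0 → p0)
    [→I]  ⊢ (p0 → p0)
      [Ax] p0 ⊢ p0

Result: YES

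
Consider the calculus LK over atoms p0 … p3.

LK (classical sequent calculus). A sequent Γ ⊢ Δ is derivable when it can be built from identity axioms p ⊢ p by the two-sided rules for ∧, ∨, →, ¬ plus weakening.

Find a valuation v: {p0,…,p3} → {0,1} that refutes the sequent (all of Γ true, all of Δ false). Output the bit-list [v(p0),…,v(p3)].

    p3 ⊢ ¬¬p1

Enumerate valuations to refute Γ ⊢ Δ:
  v=0000: Γ:[p3=F] Δ:[¬¬p1=F] refutes=False
  v=0001: Γ:[p3=T] Δ:[¬¬p1=F] refutes=True  ← countermodel

Result: [0, 0, 0, 1]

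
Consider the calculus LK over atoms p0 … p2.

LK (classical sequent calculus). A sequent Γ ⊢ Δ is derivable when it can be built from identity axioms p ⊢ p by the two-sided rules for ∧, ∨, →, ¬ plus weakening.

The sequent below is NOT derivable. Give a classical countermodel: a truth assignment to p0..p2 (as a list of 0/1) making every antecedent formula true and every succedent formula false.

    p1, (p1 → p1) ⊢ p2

Enumerate valuations to refute Γ ⊢ Δ:
  v=000: Γ:[p1=F, (p1 → p1)=T] Δ:[p2=F] refutes=False
  v=001: Γ:[p1=F, (p1 → p1)=T] Δ:[p2=T] refutes=False
  v=010: Γ:[p1=T, (p1 → p1)=T] Δ:[p2=F] refutes=True  ← countermodel

Result: [0, 1, 0]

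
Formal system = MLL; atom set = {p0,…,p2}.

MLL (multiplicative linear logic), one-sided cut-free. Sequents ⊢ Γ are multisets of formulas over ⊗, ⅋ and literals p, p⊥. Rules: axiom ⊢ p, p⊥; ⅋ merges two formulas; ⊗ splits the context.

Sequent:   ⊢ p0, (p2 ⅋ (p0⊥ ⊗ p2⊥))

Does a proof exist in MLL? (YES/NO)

Derivation trace:
[⅋]  ⊢ p0, (p2 ⅋ (p0⊥ ⊗ p2⊥))
  [⊗]  ⊢ p0, p2, (p0⊥ ⊗ p2⊥)
    [Ax]  ⊢ p0, p0⊥
    [Ax]  ⊢ p2, p2⊥

Result: YES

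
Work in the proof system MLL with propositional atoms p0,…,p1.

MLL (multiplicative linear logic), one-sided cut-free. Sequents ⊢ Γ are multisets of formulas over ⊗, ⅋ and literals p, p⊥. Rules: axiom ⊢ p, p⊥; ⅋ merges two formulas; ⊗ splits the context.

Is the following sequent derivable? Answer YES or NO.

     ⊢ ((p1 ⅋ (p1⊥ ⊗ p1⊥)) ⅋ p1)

Derivation (root first):
[⅋]  ⊢ ((p1 ⅋ (p1⊥ ⊗ p1⊥)) ⅋ p1)
  [⅋]  ⊢ p1, (p1 ⅋ (p1⊥ ⊗ p1⊥))
    [⊗]  ⊢ p1, p1, (p1⊥ ⊗ p1⊥)
      [Ax]  ⊢ p1, p1⊥
      [Ax]  ⊢ p1, p1⊥

Result: YES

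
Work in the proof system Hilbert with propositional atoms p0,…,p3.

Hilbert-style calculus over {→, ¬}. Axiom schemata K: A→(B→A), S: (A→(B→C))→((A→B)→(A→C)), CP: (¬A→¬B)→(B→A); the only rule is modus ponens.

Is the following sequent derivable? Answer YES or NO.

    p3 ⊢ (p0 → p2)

Enumerate valuations to refute Γ ⊢ Δ:
  v=0000: Γ:[p3=F] Δ:[(p0 → p2)=T] refutes=False
  v=0001: Γ:[p3=T] Δ:[(p0 → p2)=T] refutes=False
  v=0010: Γ:[p3=F] Δ:[(p0 → p2)=T] refutes=False
  v=0011: Γ:[p3=T] Δ:[(p0 → p2)=T] refutes=False
  v=0100: Γ:[p3=F] Δ:[(p0 → p2)=T] refutes=False
  v=0101: Γ:[p3=T] Δ:[(p0 → p2)=T] refutes=False
  v=0110: Γ:[p3=F] Δ:[(p0 → p2)=T] refutes=False
  v=0111: Γ:[p3=T] Δ:[(p0 → p2)=T] refutes=False
  v=1000: Γ:[p3=F] Δ:[(p0 → p2)=F] refutes=False
  v=1001: Γ:[p3=T] Δ:[(p0 → p2)=F] refutes=True  ← countermodel

Result: NO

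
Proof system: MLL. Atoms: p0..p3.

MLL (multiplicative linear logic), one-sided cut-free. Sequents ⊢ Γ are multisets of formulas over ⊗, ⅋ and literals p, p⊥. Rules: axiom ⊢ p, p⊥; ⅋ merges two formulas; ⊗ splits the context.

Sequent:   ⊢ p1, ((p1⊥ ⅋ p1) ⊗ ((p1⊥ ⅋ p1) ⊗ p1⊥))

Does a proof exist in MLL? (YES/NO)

Derivation (root first):
[⊗]  ⊢ p1, ((p1⊥ ⅋ p1) ⊗ ((p1⊥ ⅋ p1) ⊗ p1⊥))
  [⅋]  ⊢ (p1⊥ ⅋ p1)
    [Ax]  ⊢ p1, p1⊥
  [⊗]  ⊢ p1, ((p1⊥ ⅋ p1) ⊗ p1⊥)
    [⅋]  ⊢ (p1⊥ ⅋ p1)
      [Ax]  ⊢ p1, p1⊥
    [Ax]  ⊢ p1, p1⊥

Result: YES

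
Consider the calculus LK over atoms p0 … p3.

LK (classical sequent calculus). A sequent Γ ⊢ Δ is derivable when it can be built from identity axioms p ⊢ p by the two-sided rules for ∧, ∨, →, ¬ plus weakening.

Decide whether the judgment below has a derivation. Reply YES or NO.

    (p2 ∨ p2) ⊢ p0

Truth-table refutation:
  v=0000: Γ:[(p2 ∨ p2)=F] Δ:[p0=F] refutes=False
  v=0001: Γ:[(p2 ∨ p2)=F] Δ:[p0=F] refutes=False
  v=0010: Γ:[(p2 ∨ p2)=T] Δ:[p0=F] refutes=True  ← countermodel

Result: NO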